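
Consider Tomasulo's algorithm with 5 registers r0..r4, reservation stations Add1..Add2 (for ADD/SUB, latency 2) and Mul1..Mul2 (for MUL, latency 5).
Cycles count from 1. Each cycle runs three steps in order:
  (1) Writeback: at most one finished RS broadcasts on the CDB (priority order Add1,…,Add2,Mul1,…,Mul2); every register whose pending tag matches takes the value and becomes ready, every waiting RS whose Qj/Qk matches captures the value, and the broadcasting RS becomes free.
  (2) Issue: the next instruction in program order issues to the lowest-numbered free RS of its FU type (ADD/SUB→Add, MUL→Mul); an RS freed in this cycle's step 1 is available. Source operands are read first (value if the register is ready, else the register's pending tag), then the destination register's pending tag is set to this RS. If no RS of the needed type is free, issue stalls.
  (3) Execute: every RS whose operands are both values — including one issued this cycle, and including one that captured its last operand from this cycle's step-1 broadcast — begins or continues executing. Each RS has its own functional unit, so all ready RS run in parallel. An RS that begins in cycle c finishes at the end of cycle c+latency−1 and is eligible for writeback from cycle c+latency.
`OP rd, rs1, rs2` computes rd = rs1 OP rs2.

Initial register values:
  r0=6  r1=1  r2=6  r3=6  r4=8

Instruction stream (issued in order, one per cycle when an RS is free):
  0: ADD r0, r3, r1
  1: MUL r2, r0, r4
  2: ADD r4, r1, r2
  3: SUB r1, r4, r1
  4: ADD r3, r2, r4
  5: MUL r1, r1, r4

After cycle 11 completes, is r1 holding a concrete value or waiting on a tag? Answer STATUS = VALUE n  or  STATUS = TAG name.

cycle 1: issue ADD r0<-Add1 // r0:Add1,r1:1,r2:6,r3:6,r4:8
cycle 2: issue MUL r2<-Mul1 // r0:Add1,r1:1,r2:Mul1,r3:6,r4:8
cycle 3: CDB Add1=7; issue ADD r4<-Add1 // r0:7,r1:1,r2:Mul1,r3:6,r4:Add1
cycle 4: issue SUB r1<-Add2 // r0:7,r1:Add2,r2:Mul1,r3:6,r4:Add1
cycle 5: stall // r0:7,r1:Add2,r2:Mul1,r3:6,r4:Add1
cycle 6: stall // r0:7,r1:Add2,r2:Mul1,r3:6,r4:Add1
cycle 7: stall // r0:7,r1:Add2,r2:Mul1,r3:6,r4:Add1
cycle 8: CDB Mul1=56; stall // r0:7,r1:Add2,r2:56,r3:6,r4:Add1
cycle 9: stall // r0:7,r1:Add2,r2:56,r3:6,r4:Add1
cycle 10: CDB Add1=57; issue ADD r3<-Add1 // r0:7,r1:Add2,r2:56,r3:Add1,r4:57
cycle 11: issue MUL r1<-Mul1 // r0:7,r1:Mul1,r2:56,r3:Add1,r4:57

STATUS = TAG Mul1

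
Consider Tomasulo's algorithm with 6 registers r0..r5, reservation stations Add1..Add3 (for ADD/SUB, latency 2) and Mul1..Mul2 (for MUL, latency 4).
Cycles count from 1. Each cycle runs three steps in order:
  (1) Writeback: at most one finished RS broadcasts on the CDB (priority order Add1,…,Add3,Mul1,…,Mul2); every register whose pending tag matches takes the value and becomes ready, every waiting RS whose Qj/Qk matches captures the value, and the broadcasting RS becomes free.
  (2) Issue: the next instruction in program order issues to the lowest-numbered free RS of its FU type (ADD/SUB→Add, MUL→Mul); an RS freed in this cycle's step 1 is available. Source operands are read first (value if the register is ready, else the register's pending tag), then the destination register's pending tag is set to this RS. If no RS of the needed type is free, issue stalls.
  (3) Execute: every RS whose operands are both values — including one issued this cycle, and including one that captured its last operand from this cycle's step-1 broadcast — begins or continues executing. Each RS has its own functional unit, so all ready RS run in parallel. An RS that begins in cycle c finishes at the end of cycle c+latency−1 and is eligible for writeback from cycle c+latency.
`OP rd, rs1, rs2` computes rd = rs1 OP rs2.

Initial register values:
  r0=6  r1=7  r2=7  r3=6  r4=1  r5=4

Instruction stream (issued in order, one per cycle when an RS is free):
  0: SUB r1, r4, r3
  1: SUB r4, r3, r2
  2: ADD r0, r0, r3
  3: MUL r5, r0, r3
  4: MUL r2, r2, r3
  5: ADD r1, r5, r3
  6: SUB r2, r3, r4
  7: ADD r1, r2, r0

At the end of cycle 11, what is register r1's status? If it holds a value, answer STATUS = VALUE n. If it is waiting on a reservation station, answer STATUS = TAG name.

STATUS = VALUE 19

  c1: issue SUB r1<-Add1  regs: r0:6,r1:Add1,r2:7,r3:6,r4:1,r5:4
  c2: issue SUB r4<-Add2  regs: r0:6,r1:Add1,r2:7,r3:6,r4:Add2,r5:4
  c3: CDB Add1=-5; issue ADD r0<-Add1  regs: r0:Add1,r1:-5,r2:7,r3:6,r4:Add2,r5:4
  c4: CDB Add2=-1; issue MUL r5<-Mul1  regs: r0:Add1,r1:-5,r2:7,r3:6,r4:-1,r5:Mul1
  c5: CDB Add1=12; issue MUL r2<-Mul2  regs: r0:12,r1:-5,r2:Mul2,r3:6,r4:-1,r5:Mul1
  c6: issue ADD r1<-Add1  regs: r0:12,r1:Add1,r2:Mul2,r3:6,r4:-1,r5:Mul1
  c7: issue SUB r2<-Add2  regs: r0:12,r1:Add1,r2:Add2,r3:6,r4:-1,r5:Mul1
  c8: issue ADD r1<-Add3  regs: r0:12,r1:Add3,r2:Add2,r3:6,r4:-1,r5:Mul1
  c9: CDB Add2=7  regs: r0:12,r1:Add3,r2:7,r3:6,r4:-1,r5:Mul1
  c10: CDB Mul1=72  regs: r0:12,r1:Add3,r2:7,r3:6,r4:-1,r5:72
  c11: CDB Add3=19  regs: r0:12,r1:19,r2:7,r3:6,r4:-1,r5:72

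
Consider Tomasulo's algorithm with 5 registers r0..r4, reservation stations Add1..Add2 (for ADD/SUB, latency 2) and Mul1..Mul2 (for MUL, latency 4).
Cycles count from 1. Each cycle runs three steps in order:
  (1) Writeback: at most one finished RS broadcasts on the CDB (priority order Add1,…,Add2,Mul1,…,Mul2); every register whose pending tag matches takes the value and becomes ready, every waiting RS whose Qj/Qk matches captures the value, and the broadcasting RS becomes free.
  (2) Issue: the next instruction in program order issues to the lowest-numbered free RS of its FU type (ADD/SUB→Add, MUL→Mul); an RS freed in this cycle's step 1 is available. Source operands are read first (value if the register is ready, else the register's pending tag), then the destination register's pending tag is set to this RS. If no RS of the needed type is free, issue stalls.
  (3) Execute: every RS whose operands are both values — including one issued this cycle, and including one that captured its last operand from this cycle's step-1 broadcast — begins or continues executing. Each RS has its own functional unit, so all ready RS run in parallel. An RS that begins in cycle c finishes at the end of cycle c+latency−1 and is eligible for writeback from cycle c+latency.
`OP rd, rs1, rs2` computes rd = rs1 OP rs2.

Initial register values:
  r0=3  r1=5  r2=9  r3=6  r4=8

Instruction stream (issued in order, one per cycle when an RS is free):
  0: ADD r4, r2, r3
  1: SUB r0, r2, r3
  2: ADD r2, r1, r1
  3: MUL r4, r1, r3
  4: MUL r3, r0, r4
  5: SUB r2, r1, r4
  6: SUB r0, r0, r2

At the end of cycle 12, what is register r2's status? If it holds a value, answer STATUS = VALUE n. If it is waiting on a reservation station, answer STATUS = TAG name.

c1: issue ADD r4<-Add1 | r0:3,r1:5,r2:9,r3:6,r4:Add1
c2: issue SUB r0<-Add2 | r0:Add2,r1:5,r2:9,r3:6,r4:Add1
c3: CDB Add1=15; issue ADD r2<-Add1 | r0:Add2,r1:5,r2:Add1,r3:6,r4:15
c4: CDB Add2=3; issue MUL r4<-Mul1 | r0:3,r1:5,r2:Add1,r3:6,r4:Mul1
c5: CDB Add1=10; issue MUL r3<-Mul2 | r0:3,r1:5,r2:10,r3:Mul2,r4:Mul1
c6: issue SUB r2<-Add1 | r0:3,r1:5,r2:Add1,r3:Mul2,r4:Mul1
c7: issue SUB r0<-Add2 | r0:Add2,r1:5,r2:Add1,r3:Mul2,r4:Mul1
c8: CDB Mul1=30 | r0:Add2,r1:5,r2:Add1,r3:Mul2,r4:30
c9: - | r0:Add2,r1:5,r2:Add1,r3:Mul2,r4:30
c10: CDB Add1=-25 | r0:Add2,r1:5,r2:-25,r3:Mul2,r4:30
c11: - | r0:Add2,r1:5,r2:-25,r3:Mul2,r4:30
c12: CDB Add2=28 | r0:28,r1:5,r2:-25,r3:Mul2,r4:30

STATUS = VALUE -25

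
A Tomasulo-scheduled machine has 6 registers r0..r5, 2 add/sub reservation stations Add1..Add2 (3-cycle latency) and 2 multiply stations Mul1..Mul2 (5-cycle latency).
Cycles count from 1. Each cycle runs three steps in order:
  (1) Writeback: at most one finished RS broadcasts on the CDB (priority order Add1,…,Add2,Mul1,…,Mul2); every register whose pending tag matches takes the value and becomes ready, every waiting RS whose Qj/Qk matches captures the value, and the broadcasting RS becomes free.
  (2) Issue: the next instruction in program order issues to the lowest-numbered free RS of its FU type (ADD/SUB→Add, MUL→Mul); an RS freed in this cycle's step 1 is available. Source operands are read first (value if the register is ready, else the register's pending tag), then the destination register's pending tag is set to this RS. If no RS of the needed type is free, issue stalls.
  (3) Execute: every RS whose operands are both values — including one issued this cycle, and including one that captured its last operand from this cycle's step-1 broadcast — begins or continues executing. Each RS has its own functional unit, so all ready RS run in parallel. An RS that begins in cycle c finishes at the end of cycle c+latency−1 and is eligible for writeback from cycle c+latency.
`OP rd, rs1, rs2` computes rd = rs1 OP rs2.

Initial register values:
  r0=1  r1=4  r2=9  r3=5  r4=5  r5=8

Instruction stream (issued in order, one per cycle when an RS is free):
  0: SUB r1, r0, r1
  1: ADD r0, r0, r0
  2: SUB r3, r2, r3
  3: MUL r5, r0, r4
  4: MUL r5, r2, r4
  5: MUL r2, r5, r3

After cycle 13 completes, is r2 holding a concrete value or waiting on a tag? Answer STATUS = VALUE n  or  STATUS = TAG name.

STATUS = TAG Mul1

  c1: issue SUB r1<-Add1  regs: r0:1,r1:Add1,r2:9,r3:5,r4:5,r5:8
  c2: issue ADD r0<-Add2  regs: r0:Add2,r1:Add1,r2:9,r3:5,r4:5,r5:8
  c3: stall  regs: r0:Add2,r1:Add1,r2:9,r3:5,r4:5,r5:8
  c4: CDB Add1=-3; issue SUB r3<-Add1  regs: r0:Add2,r1:-3,r2:9,r3:Add1,r4:5,r5:8
  c5: CDB Add2=2; issue MUL r5<-Mul1  regs: r0:2,r1:-3,r2:9,r3:Add1,r4:5,r5:Mul1
  c6: issue MUL r5<-Mul2  regs: r0:2,r1:-3,r2:9,r3:Add1,r4:5,r5:Mul2
  c7: CDB Add1=4; stall  regs: r0:2,r1:-3,r2:9,r3:4,r4:5,r5:Mul2
  c8: stall  regs: r0:2,r1:-3,r2:9,r3:4,r4:5,r5:Mul2
  c9: stall  regs: r0:2,r1:-3,r2:9,r3:4,r4:5,r5:Mul2
  c10: CDB Mul1=10; issue MUL r2<-Mul1  regs: r0:2,r1:-3,r2:Mul1,r3:4,r4:5,r5:Mul2
  c11: CDB Mul2=45  regs: r0:2,r1:-3,r2:Mul1,r3:4,r4:5,r5:45
  c12: -  regs: r0:2,r1:-3,r2:Mul1,r3:4,r4:5,r5:45
  c13: -  regs: r0:2,r1:-3,r2:Mul1,r3:4,r4:5,r5:45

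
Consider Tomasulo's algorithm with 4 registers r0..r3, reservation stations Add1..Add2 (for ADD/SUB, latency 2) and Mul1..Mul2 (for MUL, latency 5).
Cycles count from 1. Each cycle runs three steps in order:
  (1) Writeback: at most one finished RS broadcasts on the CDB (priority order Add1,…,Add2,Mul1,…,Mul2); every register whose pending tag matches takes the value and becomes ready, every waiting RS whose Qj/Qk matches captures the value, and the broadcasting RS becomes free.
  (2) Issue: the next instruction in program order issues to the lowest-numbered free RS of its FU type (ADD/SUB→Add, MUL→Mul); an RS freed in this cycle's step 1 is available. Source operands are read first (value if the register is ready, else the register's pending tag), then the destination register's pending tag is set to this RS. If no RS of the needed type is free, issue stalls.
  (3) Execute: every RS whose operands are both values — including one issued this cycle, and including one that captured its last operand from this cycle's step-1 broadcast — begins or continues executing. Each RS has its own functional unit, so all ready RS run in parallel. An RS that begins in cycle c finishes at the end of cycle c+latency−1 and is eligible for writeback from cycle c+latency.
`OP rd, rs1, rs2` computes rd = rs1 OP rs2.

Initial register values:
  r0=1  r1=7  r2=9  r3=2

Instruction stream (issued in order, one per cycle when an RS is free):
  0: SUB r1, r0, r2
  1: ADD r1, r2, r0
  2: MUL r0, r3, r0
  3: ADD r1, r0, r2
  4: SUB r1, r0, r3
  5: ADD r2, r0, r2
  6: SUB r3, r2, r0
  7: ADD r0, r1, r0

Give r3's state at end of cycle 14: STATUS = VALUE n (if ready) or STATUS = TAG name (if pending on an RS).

c1: issue SUB r1<-Add1 | r0:1,r1:Add1,r2:9,r3:2
c2: issue ADD r1<-Add2 | r0:1,r1:Add2,r2:9,r3:2
c3: CDB Add1=-8; issue MUL r0<-Mul1 | r0:Mul1,r1:Add2,r2:9,r3:2
c4: CDB Add2=10; issue ADD r1<-Add1 | r0:Mul1,r1:Add1,r2:9,r3:2
c5: issue SUB r1<-Add2 | r0:Mul1,r1:Add2,r2:9,r3:2
c6: stall | r0:Mul1,r1:Add2,r2:9,r3:2
c7: stall | r0:Mul1,r1:Add2,r2:9,r3:2
c8: CDB Mul1=2; stall | r0:2,r1:Add2,r2:9,r3:2
c9: stall | r0:2,r1:Add2,r2:9,r3:2
c10: CDB Add1=11; issue ADD r2<-Add1 | r0:2,r1:Add2,r2:Add1,r3:2
c11: CDB Add2=0; issue SUB r3<-Add2 | r0:2,r1:0,r2:Add1,r3:Add2
c12: CDB Add1=11; issue ADD r0<-Add1 | r0:Add1,r1:0,r2:11,r3:Add2
c13: - | r0:Add1,r1:0,r2:11,r3:Add2
c14: CDB Add1=2 | r0:2,r1:0,r2:11,r3:Add2

STATUS = TAG Add2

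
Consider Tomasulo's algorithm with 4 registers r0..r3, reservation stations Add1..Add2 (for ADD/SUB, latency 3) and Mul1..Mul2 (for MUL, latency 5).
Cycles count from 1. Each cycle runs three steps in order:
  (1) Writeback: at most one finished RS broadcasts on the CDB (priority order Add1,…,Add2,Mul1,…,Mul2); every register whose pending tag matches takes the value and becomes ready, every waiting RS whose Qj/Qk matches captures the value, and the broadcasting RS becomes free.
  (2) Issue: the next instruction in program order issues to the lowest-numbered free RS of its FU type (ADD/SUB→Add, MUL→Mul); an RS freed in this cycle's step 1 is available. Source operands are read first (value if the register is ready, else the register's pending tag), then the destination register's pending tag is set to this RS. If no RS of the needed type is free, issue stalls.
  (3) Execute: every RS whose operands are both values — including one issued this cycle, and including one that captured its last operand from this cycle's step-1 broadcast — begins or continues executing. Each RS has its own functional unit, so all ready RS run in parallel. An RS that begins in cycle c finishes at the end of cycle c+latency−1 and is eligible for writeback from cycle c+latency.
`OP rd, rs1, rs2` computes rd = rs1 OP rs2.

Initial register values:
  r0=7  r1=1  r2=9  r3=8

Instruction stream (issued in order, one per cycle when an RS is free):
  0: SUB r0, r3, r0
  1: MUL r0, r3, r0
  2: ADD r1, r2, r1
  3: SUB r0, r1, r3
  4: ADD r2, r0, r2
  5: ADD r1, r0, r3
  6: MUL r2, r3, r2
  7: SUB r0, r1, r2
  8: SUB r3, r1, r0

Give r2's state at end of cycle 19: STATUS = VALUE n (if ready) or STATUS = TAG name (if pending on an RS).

c1: issue SUB r0<-Add1 | r0:Add1,r1:1,r2:9,r3:8
c2: issue MUL r0<-Mul1 | r0:Mul1,r1:1,r2:9,r3:8
c3: issue ADD r1<-Add2 | r0:Mul1,r1:Add2,r2:9,r3:8
c4: CDB Add1=1; issue SUB r0<-Add1 | r0:Add1,r1:Add2,r2:9,r3:8
c5: stall | r0:Add1,r1:Add2,r2:9,r3:8
c6: CDB Add2=10; issue ADD r2<-Add2 | r0:Add1,r1:10,r2:Add2,r3:8
c7: stall | r0:Add1,r1:10,r2:Add2,r3:8
c8: stall | r0:Add1,r1:10,r2:Add2,r3:8
c9: CDB Add1=2; issue ADD r1<-Add1 | r0:2,r1:Add1,r2:Add2,r3:8
c10: CDB Mul1=8; issue MUL r2<-Mul1 | r0:2,r1:Add1,r2:Mul1,r3:8
c11: stall | r0:2,r1:Add1,r2:Mul1,r3:8
c12: CDB Add1=10; issue SUB r0<-Add1 | r0:Add1,r1:10,r2:Mul1,r3:8
c13: CDB Add2=11; issue SUB r3<-Add2 | r0:Add1,r1:10,r2:Mul1,r3:Add2
c14: - | r0:Add1,r1:10,r2:Mul1,r3:Add2
c15: - | r0:Add1,r1:10,r2:Mul1,r3:Add2
c16: - | r0:Add1,r1:10,r2:Mul1,r3:Add2
c17: - | r0:Add1,r1:10,r2:Mul1,r3:Add2
c18: CDB Mul1=88 | r0:Add1,r1:10,r2:88,r3:Add2
c19: - | r0:Add1,r1:10,r2:88,r3:Add2

STATUS = VALUE 88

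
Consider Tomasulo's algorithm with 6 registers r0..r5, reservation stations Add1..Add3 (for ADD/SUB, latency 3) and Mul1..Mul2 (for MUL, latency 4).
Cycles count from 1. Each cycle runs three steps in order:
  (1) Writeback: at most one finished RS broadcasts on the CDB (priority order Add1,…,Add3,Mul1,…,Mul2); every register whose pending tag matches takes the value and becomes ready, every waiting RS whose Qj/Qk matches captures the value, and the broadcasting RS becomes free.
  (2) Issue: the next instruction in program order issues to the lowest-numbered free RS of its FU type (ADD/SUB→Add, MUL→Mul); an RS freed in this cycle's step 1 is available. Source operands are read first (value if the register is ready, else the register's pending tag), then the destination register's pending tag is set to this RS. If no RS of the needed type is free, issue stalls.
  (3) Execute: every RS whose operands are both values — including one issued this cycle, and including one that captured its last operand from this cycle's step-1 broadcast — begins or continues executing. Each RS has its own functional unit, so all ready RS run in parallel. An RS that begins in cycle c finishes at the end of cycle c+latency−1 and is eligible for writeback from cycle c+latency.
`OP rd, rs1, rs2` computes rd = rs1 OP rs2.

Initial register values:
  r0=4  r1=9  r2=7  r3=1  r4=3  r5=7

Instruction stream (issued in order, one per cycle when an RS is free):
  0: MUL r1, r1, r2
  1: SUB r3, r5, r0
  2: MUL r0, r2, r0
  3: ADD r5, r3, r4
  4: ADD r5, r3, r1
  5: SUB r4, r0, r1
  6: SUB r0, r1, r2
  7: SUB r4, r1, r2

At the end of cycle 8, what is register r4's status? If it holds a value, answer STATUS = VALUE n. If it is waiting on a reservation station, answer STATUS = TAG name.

c1: issue MUL r1<-Mul1 | r0:4,r1:Mul1,r2:7,r3:1,r4:3,r5:7
c2: issue SUB r3<-Add1 | r0:4,r1:Mul1,r2:7,r3:Add1,r4:3,r5:7
c3: issue MUL r0<-Mul2 | r0:Mul2,r1:Mul1,r2:7,r3:Add1,r4:3,r5:7
c4: issue ADD r5<-Add2 | r0:Mul2,r1:Mul1,r2:7,r3:Add1,r4:3,r5:Add2
c5: CDB Add1=3; issue ADD r5<-Add1 | r0:Mul2,r1:Mul1,r2:7,r3:3,r4:3,r5:Add1
c6: CDB Mul1=63; issue SUB r4<-Add3 | r0:Mul2,r1:63,r2:7,r3:3,r4:Add3,r5:Add1
c7: CDB Mul2=28; stall | r0:28,r1:63,r2:7,r3:3,r4:Add3,r5:Add1
c8: CDB Add2=6; issue SUB r0<-Add2 | r0:Add2,r1:63,r2:7,r3:3,r4:Add3,r5:Add1

STATUS = TAG Add3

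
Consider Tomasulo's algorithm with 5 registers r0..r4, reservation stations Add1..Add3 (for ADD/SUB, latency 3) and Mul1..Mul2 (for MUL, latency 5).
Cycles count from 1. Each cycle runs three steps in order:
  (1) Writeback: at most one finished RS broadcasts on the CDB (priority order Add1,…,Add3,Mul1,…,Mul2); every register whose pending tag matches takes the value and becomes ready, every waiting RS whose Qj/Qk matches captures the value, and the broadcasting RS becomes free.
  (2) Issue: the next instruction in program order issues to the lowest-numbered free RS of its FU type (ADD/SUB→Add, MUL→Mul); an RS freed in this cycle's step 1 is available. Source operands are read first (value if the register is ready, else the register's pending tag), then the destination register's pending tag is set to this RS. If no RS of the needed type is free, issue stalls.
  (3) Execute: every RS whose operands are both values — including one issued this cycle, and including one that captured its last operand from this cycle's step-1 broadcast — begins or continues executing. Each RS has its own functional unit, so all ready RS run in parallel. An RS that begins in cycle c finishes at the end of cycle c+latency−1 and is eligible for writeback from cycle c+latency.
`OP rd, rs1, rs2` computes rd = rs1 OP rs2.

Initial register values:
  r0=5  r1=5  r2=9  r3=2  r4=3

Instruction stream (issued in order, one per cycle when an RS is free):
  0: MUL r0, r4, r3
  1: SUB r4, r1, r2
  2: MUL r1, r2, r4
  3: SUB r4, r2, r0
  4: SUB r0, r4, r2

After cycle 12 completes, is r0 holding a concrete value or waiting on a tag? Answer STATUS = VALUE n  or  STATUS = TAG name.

  c1: issue MUL r0<-Mul1  regs: r0:Mul1,r1:5,r2:9,r3:2,r4:3
  c2: issue SUB r4<-Add1  regs: r0:Mul1,r1:5,r2:9,r3:2,r4:Add1
  c3: issue MUL r1<-Mul2  regs: r0:Mul1,r1:Mul2,r2:9,r3:2,r4:Add1
  c4: issue SUB r4<-Add2  regs: r0:Mul1,r1:Mul2,r2:9,r3:2,r4:Add2
  c5: CDB Add1=-4; issue SUB r0<-Add1  regs: r0:Add1,r1:Mul2,r2:9,r3:2,r4:Add2
  c6: CDB Mul1=6  regs: r0:Add1,r1:Mul2,r2:9,r3:2,r4:Add2
  c7: -  regs: r0:Add1,r1:Mul2,r2:9,r3:2,r4:Add2
  c8: -  regs: r0:Add1,r1:Mul2,r2:9,r3:2,r4:Add2
  c9: CDB Add2=3  regs: r0:Add1,r1:Mul2,r2:9,r3:2,r4:3
  c10: CDB Mul2=-36  regs: r0:Add1,r1:-36,r2:9,r3:2,r4:3
  c11: -  regs: r0:Add1,r1:-36,r2:9,r3:2,r4:3
  c12: CDB Add1=-6  regs: r0:-6,r1:-36,r2:9,r3:2,r4:3

STATUS = VALUE -6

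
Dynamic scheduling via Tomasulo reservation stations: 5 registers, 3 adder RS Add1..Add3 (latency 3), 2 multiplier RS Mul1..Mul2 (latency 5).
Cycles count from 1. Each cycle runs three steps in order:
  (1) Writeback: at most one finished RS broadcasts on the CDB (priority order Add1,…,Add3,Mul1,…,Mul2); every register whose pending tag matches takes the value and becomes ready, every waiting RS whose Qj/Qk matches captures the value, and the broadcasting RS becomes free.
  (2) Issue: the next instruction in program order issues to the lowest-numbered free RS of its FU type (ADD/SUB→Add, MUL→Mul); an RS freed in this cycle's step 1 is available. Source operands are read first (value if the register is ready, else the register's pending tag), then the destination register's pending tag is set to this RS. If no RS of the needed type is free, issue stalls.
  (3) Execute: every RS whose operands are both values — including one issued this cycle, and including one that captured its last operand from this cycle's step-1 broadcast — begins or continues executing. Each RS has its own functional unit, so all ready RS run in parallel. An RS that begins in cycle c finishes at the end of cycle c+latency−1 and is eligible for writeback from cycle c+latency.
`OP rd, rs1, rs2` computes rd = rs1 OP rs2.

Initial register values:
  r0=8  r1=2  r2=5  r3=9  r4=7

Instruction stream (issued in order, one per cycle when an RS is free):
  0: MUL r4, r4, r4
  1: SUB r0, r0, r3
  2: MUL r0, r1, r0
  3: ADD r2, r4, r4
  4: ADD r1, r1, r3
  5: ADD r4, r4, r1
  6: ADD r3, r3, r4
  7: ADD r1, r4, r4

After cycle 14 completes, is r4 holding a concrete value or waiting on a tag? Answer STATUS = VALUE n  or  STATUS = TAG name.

c1: issue MUL r4<-Mul1 | r0:8,r1:2,r2:5,r3:9,r4:Mul1
c2: issue SUB r0<-Add1 | r0:Add1,r1:2,r2:5,r3:9,r4:Mul1
c3: issue MUL r0<-Mul2 | r0:Mul2,r1:2,r2:5,r3:9,r4:Mul1
c4: issue ADD r2<-Add2 | r0:Mul2,r1:2,r2:Add2,r3:9,r4:Mul1
c5: CDB Add1=-1; issue ADD r1<-Add1 | r0:Mul2,r1:Add1,r2:Add2,r3:9,r4:Mul1
c6: CDB Mul1=49; issue ADD r4<-Add3 | r0:Mul2,r1:Add1,r2:Add2,r3:9,r4:Add3
c7: stall | r0:Mul2,r1:Add1,r2:Add2,r3:9,r4:Add3
c8: CDB Add1=11; issue ADD r3<-Add1 | r0:Mul2,r1:11,r2:Add2,r3:Add1,r4:Add3
c9: CDB Add2=98; issue ADD r1<-Add2 | r0:Mul2,r1:Add2,r2:98,r3:Add1,r4:Add3
c10: CDB Mul2=-2 | r0:-2,r1:Add2,r2:98,r3:Add1,r4:Add3
c11: CDB Add3=60 | r0:-2,r1:Add2,r2:98,r3:Add1,r4:60
c12: - | r0:-2,r1:Add2,r2:98,r3:Add1,r4:60
c13: - | r0:-2,r1:Add2,r2:98,r3:Add1,r4:60
c14: CDB Add1=69 | r0:-2,r1:Add2,r2:98,r3:69,r4:60

STATUS = VALUE 60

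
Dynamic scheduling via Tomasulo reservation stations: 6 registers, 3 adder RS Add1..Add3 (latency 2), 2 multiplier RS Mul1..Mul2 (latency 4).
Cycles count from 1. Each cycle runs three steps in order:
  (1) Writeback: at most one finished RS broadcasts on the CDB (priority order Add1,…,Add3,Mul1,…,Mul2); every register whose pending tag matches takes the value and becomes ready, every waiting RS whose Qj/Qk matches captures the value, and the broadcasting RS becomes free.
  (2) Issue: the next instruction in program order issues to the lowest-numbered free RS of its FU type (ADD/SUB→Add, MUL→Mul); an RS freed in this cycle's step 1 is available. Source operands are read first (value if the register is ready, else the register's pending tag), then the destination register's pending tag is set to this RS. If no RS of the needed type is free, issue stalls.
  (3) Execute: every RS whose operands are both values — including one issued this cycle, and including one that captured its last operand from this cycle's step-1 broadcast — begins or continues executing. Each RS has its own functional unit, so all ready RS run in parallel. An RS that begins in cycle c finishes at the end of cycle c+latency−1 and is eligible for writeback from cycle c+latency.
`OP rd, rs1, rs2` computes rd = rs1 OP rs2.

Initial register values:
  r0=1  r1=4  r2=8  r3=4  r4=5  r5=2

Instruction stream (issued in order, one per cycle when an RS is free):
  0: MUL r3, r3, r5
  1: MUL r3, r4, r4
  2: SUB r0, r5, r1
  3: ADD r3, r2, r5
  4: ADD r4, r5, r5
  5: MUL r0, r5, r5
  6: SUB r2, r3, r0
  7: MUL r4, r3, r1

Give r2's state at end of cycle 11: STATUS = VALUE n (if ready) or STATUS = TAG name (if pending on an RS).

STATUS = TAG Add1

c1: issue MUL r3<-Mul1 | r0:1,r1:4,r2:8,r3:Mul1,r4:5,r5:2
c2: issue MUL r3<-Mul2 | r0:1,r1:4,r2:8,r3:Mul2,r4:5,r5:2
c3: issue SUB r0<-Add1 | r0:Add1,r1:4,r2:8,r3:Mul2,r4:5,r5:2
c4: issue ADD r3<-Add2 | r0:Add1,r1:4,r2:8,r3:Add2,r4:5,r5:2
c5: CDB Add1=-2; issue ADD r4<-Add1 | r0:-2,r1:4,r2:8,r3:Add2,r4:Add1,r5:2
c6: CDB Add2=10; stall | r0:-2,r1:4,r2:8,r3:10,r4:Add1,r5:2
c7: CDB Add1=4; stall | r0:-2,r1:4,r2:8,r3:10,r4:4,r5:2
c8: CDB Mul1=8; issue MUL r0<-Mul1 | r0:Mul1,r1:4,r2:8,r3:10,r4:4,r5:2
c9: CDB Mul2=25; issue SUB r2<-Add1 | r0:Mul1,r1:4,r2:Add1,r3:10,r4:4,r5:2
c10: issue MUL r4<-Mul2 | r0:Mul1,r1:4,r2:Add1,r3:10,r4:Mul2,r5:2
c11: - | r0:Mul1,r1:4,r2:Add1,r3:10,r4:Mul2,r5:2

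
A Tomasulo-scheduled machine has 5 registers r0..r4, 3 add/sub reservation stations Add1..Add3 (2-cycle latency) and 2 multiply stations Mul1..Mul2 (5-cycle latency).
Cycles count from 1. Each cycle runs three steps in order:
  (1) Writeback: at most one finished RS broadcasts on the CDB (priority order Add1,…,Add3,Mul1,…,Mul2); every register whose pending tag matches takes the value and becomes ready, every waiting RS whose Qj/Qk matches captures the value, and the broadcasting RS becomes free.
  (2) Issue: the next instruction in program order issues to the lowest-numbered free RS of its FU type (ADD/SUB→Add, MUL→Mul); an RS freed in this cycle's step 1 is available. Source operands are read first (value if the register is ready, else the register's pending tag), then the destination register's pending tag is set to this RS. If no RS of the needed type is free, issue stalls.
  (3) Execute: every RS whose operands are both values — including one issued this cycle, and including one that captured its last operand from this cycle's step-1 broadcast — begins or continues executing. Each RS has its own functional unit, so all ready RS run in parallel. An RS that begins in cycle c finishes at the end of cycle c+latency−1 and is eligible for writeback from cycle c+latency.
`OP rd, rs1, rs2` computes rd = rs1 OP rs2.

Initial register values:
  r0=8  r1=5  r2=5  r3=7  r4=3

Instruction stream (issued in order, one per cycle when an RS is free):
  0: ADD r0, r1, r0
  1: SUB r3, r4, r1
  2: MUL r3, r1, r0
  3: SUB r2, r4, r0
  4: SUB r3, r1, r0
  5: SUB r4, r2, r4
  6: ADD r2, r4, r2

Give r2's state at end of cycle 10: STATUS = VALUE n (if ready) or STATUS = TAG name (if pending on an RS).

  c1: issue ADD r0<-Add1  regs: r0:Add1,r1:5,r2:5,r3:7,r4:3
  c2: issue SUB r3<-Add2  regs: r0:Add1,r1:5,r2:5,r3:Add2,r4:3
  c3: CDB Add1=13; issue MUL r3<-Mul1  regs: r0:13,r1:5,r2:5,r3:Mul1,r4:3
  c4: CDB Add2=-2; issue SUB r2<-Add1  regs: r0:13,r1:5,r2:Add1,r3:Mul1,r4:3
  c5: issue SUB r3<-Add2  regs: r0:13,r1:5,r2:Add1,r3:Add2,r4:3
  c6: CDB Add1=-10; issue SUB r4<-Add1  regs: r0:13,r1:5,r2:-10,r3:Add2,r4:Add1
  c7: CDB Add2=-8; issue ADD r2<-Add2  regs: r0:13,r1:5,r2:Add2,r3:-8,r4:Add1
  c8: CDB Add1=-13  regs: r0:13,r1:5,r2:Add2,r3:-8,r4:-13
  c9: CDB Mul1=65  regs: r0:13,r1:5,r2:Add2,r3:-8,r4:-13
  c10: CDB Add2=-23  regs: r0:13,r1:5,r2:-23,r3:-8,r4:-13

STATUS = VALUE -23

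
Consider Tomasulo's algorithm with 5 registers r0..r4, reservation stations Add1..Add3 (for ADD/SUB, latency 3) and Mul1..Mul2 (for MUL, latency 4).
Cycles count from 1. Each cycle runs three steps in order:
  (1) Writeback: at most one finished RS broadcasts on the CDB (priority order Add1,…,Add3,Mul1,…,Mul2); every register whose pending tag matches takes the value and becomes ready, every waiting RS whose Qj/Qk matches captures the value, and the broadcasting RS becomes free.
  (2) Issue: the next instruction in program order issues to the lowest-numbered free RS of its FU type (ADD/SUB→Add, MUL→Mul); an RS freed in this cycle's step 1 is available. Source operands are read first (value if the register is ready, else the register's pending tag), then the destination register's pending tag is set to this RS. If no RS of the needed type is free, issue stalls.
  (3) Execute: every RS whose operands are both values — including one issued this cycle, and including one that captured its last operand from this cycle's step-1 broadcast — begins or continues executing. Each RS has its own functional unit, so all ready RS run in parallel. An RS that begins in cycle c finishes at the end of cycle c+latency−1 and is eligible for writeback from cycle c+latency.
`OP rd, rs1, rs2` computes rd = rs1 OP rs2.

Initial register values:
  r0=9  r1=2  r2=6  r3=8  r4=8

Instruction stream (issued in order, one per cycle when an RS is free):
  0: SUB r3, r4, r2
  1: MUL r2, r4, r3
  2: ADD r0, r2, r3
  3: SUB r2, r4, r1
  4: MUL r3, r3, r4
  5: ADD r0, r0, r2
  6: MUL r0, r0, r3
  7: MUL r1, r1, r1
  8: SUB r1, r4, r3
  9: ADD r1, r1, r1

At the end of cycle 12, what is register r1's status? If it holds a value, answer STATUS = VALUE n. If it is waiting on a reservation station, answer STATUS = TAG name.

cycle 1: issue SUB r3<-Add1 // r0:9,r1:2,r2:6,r3:Add1,r4:8
cycle 2: issue MUL r2<-Mul1 // r0:9,r1:2,r2:Mul1,r3:Add1,r4:8
cycle 3: issue ADD r0<-Add2 // r0:Add2,r1:2,r2:Mul1,r3:Add1,r4:8
cycle 4: CDB Add1=2; issue SUB r2<-Add1 // r0:Add2,r1:2,r2:Add1,r3:2,r4:8
cycle 5: issue MUL r3<-Mul2 // r0:Add2,r1:2,r2:Add1,r3:Mul2,r4:8
cycle 6: issue ADD r0<-Add3 // r0:Add3,r1:2,r2:Add1,r3:Mul2,r4:8
cycle 7: CDB Add1=6; stall // r0:Add3,r1:2,r2:6,r3:Mul2,r4:8
cycle 8: CDB Mul1=16; issue MUL r0<-Mul1 // r0:Mul1,r1:2,r2:6,r3:Mul2,r4:8
cycle 9: CDB Mul2=16; issue MUL r1<-Mul2 // r0:Mul1,r1:Mul2,r2:6,r3:16,r4:8
cycle 10: issue SUB r1<-Add1 // r0:Mul1,r1:Add1,r2:6,r3:16,r4:8
cycle 11: CDB Add2=18; issue ADD r1<-Add2 // r0:Mul1,r1:Add2,r2:6,r3:16,r4:8
cycle 12: - // r0:Mul1,r1:Add2,r2:6,r3:16,r4:8

STATUS = TAG Add2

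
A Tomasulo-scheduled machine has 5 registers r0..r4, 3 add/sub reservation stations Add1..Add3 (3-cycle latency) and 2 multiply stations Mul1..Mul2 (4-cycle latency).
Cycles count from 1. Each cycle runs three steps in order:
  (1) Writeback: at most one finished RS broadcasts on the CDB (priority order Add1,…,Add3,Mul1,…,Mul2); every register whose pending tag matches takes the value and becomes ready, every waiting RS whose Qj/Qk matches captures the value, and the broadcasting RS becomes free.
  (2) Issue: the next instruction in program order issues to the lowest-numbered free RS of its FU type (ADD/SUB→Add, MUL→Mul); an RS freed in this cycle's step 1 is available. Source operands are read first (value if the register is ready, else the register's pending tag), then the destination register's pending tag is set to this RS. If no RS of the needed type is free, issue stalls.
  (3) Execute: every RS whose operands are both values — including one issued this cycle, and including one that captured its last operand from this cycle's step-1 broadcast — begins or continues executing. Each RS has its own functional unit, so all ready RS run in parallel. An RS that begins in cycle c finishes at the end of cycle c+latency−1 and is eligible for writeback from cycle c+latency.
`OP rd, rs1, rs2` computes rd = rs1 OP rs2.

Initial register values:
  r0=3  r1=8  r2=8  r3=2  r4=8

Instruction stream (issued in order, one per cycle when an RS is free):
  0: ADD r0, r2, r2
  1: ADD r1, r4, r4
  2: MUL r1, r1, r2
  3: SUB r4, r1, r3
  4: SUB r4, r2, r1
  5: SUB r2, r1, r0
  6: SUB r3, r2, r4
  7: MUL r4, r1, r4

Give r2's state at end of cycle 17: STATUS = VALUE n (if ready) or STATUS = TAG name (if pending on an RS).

STATUS = VALUE 112

c1: issue ADD r0<-Add1 | r0:Add1,r1:8,r2:8,r3:2,r4:8
c2: issue ADD r1<-Add2 | r0:Add1,r1:Add2,r2:8,r3:2,r4:8
c3: issue MUL r1<-Mul1 | r0:Add1,r1:Mul1,r2:8,r3:2,r4:8
c4: CDB Add1=16; issue SUB r4<-Add1 | r0:16,r1:Mul1,r2:8,r3:2,r4:Add1
c5: CDB Add2=16; issue SUB r4<-Add2 | r0:16,r1:Mul1,r2:8,r3:2,r4:Add2
c6: issue SUB r2<-Add3 | r0:16,r1:Mul1,r2:Add3,r3:2,r4:Add2
c7: stall | r0:16,r1:Mul1,r2:Add3,r3:2,r4:Add2
c8: stall | r0:16,r1:Mul1,r2:Add3,r3:2,r4:Add2
c9: CDB Mul1=128; stall | r0:16,r1:128,r2:Add3,r3:2,r4:Add2
c10: stall | r0:16,r1:128,r2:Add3,r3:2,r4:Add2
c11: stall | r0:16,r1:128,r2:Add3,r3:2,r4:Add2
c12: CDB Add1=126; issue SUB r3<-Add1 | r0:16,r1:128,r2:Add3,r3:Add1,r4:Add2
c13: CDB Add2=-120; issue MUL r4<-Mul1 | r0:16,r1:128,r2:Add3,r3:Add1,r4:Mul1
c14: CDB Add3=112 | r0:16,r1:128,r2:112,r3:Add1,r4:Mul1
c15: - | r0:16,r1:128,r2:112,r3:Add1,r4:Mul1
c16: - | r0:16,r1:128,r2:112,r3:Add1,r4:Mul1
c17: CDB Add1=232 | r0:16,r1:128,r2:112,r3:232,r4:Mul1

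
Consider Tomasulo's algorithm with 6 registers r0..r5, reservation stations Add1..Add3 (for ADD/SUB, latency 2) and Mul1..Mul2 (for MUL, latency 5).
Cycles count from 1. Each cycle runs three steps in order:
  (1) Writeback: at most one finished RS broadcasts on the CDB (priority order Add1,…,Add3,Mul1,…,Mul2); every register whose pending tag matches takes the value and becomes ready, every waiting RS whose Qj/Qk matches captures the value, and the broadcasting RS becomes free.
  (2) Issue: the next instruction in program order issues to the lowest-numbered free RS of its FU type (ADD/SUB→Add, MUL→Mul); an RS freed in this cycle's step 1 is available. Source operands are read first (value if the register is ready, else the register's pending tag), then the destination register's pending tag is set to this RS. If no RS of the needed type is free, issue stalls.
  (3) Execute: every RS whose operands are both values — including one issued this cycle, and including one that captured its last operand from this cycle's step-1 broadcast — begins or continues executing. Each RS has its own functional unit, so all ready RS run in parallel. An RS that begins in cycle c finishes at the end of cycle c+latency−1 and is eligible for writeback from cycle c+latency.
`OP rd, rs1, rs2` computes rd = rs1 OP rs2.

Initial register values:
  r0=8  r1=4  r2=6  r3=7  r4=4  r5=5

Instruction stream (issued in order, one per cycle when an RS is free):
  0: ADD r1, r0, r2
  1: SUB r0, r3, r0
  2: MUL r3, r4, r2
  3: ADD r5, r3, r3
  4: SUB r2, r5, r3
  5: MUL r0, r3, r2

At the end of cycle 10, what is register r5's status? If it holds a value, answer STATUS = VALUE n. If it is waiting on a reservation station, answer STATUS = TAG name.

cycle 1: issue ADD r1<-Add1 // r0:8,r1:Add1,r2:6,r3:7,r4:4,r5:5
cycle 2: issue SUB r0<-Add2 // r0:Add2,r1:Add1,r2:6,r3:7,r4:4,r5:5
cycle 3: CDB Add1=14; issue MUL r3<-Mul1 // r0:Add2,r1:14,r2:6,r3:Mul1,r4:4,r5:5
cycle 4: CDB Add2=-1; issue ADD r5<-Add1 // r0:-1,r1:14,r2:6,r3:Mul1,r4:4,r5:Add1
cycle 5: issue SUB r2<-Add2 // r0:-1,r1:14,r2:Add2,r3:Mul1,r4:4,r5:Add1
cycle 6: issue MUL r0<-Mul2 // r0:Mul2,r1:14,r2:Add2,r3:Mul1,r4:4,r5:Add1
cycle 7: - // r0:Mul2,r1:14,r2:Add2,r3:Mul1,r4:4,r5:Add1
cycle 8: CDB Mul1=24 // r0:Mul2,r1:14,r2:Add2,r3:24,r4:4,r5:Add1
cycle 9: - // r0:Mul2,r1:14,r2:Add2,r3:24,r4:4,r5:Add1
cycle 10: CDB Add1=48 // r0:Mul2,r1:14,r2:Add2,r3:24,r4:4,r5:48

STATUS = VALUE 48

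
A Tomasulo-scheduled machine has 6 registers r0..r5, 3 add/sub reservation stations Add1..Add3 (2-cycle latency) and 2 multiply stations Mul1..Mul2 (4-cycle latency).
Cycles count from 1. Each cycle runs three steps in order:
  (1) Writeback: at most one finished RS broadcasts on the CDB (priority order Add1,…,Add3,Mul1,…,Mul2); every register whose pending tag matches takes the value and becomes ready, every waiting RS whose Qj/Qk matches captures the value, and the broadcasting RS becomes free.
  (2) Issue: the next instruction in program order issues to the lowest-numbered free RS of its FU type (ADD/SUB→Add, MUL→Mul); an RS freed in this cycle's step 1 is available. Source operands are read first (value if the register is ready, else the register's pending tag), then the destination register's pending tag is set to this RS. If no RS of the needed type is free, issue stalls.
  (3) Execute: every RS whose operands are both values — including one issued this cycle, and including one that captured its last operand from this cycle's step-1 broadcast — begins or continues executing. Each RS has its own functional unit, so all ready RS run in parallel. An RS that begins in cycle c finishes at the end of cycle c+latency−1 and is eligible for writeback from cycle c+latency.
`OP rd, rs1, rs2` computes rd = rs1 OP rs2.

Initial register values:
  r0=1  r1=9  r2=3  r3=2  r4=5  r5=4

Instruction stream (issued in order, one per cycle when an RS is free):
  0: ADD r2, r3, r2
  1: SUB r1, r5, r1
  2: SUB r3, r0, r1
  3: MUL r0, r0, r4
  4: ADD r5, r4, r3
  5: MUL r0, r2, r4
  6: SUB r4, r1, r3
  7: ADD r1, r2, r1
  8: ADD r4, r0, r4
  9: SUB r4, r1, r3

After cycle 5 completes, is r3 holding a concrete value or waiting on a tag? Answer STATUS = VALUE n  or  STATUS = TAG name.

STATUS = TAG Add1

c1: issue ADD r2<-Add1 | r0:1,r1:9,r2:Add1,r3:2,r4:5,r5:4
c2: issue SUB r1<-Add2 | r0:1,r1:Add2,r2:Add1,r3:2,r4:5,r5:4
c3: CDB Add1=5; issue SUB r3<-Add1 | r0:1,r1:Add2,r2:5,r3:Add1,r4:5,r5:4
c4: CDB Add2=-5; issue MUL r0<-Mul1 | r0:Mul1,r1:-5,r2:5,r3:Add1,r4:5,r5:4
c5: issue ADD r5<-Add2 | r0:Mul1,r1:-5,r2:5,r3:Add1,r4:5,r5:Add2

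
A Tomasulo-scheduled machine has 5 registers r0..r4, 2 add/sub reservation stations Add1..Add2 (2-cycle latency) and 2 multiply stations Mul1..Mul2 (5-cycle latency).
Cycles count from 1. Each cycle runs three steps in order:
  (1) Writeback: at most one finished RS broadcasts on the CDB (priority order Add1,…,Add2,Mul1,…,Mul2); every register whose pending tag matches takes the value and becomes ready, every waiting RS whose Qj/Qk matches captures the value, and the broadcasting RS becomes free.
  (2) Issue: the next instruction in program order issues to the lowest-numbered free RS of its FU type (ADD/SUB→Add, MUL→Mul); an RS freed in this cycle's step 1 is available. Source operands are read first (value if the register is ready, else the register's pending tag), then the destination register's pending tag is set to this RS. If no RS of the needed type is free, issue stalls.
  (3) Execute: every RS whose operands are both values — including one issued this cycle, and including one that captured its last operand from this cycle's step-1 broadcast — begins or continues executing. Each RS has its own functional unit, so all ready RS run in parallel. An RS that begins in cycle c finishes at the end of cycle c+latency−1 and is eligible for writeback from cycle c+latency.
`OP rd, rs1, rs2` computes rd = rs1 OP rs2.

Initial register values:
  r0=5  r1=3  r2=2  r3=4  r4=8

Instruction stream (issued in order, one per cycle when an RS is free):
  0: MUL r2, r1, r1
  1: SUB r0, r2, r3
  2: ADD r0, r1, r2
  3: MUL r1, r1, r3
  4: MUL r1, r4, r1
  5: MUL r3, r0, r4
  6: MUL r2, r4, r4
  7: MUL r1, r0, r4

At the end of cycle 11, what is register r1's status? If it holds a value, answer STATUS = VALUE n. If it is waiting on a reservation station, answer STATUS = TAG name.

c1: issue MUL r2<-Mul1 | r0:5,r1:3,r2:Mul1,r3:4,r4:8
c2: issue SUB r0<-Add1 | r0:Add1,r1:3,r2:Mul1,r3:4,r4:8
c3: issue ADD r0<-Add2 | r0:Add2,r1:3,r2:Mul1,r3:4,r4:8
c4: issue MUL r1<-Mul2 | r0:Add2,r1:Mul2,r2:Mul1,r3:4,r4:8
c5: stall | r0:Add2,r1:Mul2,r2:Mul1,r3:4,r4:8
c6: CDB Mul1=9; issue MUL r1<-Mul1 | r0:Add2,r1:Mul1,r2:9,r3:4,r4:8
c7: stall | r0:Add2,r1:Mul1,r2:9,r3:4,r4:8
c8: CDB Add1=5; stall | r0:Add2,r1:Mul1,r2:9,r3:4,r4:8
c9: CDB Add2=12; stall | r0:12,r1:Mul1,r2:9,r3:4,r4:8
c10: CDB Mul2=12; issue MUL r3<-Mul2 | r0:12,r1:Mul1,r2:9,r3:Mul2,r4:8
c11: stall | r0:12,r1:Mul1,r2:9,r3:Mul2,r4:8

STATUS = TAG Mul1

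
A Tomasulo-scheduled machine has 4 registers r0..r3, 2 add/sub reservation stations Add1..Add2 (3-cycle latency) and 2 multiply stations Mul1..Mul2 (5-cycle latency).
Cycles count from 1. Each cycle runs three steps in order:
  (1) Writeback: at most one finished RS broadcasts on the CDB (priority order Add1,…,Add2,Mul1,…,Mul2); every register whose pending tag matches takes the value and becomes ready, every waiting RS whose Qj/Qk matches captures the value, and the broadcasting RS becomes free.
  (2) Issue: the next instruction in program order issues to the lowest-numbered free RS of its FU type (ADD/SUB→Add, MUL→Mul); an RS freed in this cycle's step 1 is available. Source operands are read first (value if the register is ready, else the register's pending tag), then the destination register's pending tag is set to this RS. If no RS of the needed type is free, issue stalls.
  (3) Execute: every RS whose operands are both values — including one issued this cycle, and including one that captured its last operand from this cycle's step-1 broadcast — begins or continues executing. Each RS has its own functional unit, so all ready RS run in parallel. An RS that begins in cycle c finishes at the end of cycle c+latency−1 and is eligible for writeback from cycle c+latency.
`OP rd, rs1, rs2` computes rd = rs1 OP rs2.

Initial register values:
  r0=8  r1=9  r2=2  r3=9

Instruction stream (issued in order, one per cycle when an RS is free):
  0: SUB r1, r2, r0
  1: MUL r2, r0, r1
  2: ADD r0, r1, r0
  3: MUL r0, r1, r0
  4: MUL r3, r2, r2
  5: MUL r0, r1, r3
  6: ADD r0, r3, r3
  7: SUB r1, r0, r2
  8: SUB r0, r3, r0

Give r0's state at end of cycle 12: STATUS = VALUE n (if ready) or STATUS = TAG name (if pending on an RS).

c1: issue SUB r1<-Add1 | r0:8,r1:Add1,r2:2,r3:9
c2: issue MUL r2<-Mul1 | r0:8,r1:Add1,r2:Mul1,r3:9
c3: issue ADD r0<-Add2 | r0:Add2,r1:Add1,r2:Mul1,r3:9
c4: CDB Add1=-6; issue MUL r0<-Mul2 | r0:Mul2,r1:-6,r2:Mul1,r3:9
c5: stall | r0:Mul2,r1:-6,r2:Mul1,r3:9
c6: stall | r0:Mul2,r1:-6,r2:Mul1,r3:9
c7: CDB Add2=2; stall | r0:Mul2,r1:-6,r2:Mul1,r3:9
c8: stall | r0:Mul2,r1:-6,r2:Mul1,r3:9
c9: CDB Mul1=-48; issue MUL r3<-Mul1 | r0:Mul2,r1:-6,r2:-48,r3:Mul1
c10: stall | r0:Mul2,r1:-6,r2:-48,r3:Mul1
c11: stall | r0:Mul2,r1:-6,r2:-48,r3:Mul1
c12: CDB Mul2=-12; issue MUL r0<-Mul2 | r0:Mul2,r1:-6,r2:-48,r3:Mul1

STATUS = TAG Mul2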